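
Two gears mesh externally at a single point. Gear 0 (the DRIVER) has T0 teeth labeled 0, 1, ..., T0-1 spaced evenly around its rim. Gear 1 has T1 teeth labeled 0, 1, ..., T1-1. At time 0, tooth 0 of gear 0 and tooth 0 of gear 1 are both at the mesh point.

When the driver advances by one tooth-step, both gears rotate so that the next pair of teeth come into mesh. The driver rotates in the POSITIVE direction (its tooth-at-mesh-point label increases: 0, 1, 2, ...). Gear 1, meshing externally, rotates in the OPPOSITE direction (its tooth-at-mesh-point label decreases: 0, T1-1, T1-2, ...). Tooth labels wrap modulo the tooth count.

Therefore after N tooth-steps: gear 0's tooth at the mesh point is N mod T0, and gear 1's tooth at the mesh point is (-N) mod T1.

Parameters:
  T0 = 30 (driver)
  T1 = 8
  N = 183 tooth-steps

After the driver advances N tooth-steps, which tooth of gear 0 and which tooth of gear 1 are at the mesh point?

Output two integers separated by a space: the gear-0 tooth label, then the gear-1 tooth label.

Answer: 3 1

Derivation:
Gear 0 (driver, T0=30): tooth at mesh = N mod T0
  183 = 6 * 30 + 3, so 183 mod 30 = 3
  gear 0 tooth = 3
Gear 1 (driven, T1=8): tooth at mesh = (-N) mod T1
  183 = 22 * 8 + 7, so 183 mod 8 = 7
  (-183) mod 8 = (-7) mod 8 = 8 - 7 = 1
Mesh after 183 steps: gear-0 tooth 3 meets gear-1 tooth 1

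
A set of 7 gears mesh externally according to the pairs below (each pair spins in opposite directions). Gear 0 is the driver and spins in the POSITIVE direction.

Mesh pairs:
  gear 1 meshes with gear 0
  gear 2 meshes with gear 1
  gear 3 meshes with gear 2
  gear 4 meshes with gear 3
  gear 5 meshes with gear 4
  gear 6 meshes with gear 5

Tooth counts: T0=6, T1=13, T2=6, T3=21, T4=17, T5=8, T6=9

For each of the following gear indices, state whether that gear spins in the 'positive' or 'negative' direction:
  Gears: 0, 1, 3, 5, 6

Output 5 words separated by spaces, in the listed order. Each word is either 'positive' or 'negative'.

Answer: positive negative negative negative positive

Derivation:
Gear 0 (driver): positive (depth 0)
  gear 1: meshes with gear 0 -> depth 1 -> negative (opposite of gear 0)
  gear 2: meshes with gear 1 -> depth 2 -> positive (opposite of gear 1)
  gear 3: meshes with gear 2 -> depth 3 -> negative (opposite of gear 2)
  gear 4: meshes with gear 3 -> depth 4 -> positive (opposite of gear 3)
  gear 5: meshes with gear 4 -> depth 5 -> negative (opposite of gear 4)
  gear 6: meshes with gear 5 -> depth 6 -> positive (opposite of gear 5)
Queried indices 0, 1, 3, 5, 6 -> positive, negative, negative, negative, positive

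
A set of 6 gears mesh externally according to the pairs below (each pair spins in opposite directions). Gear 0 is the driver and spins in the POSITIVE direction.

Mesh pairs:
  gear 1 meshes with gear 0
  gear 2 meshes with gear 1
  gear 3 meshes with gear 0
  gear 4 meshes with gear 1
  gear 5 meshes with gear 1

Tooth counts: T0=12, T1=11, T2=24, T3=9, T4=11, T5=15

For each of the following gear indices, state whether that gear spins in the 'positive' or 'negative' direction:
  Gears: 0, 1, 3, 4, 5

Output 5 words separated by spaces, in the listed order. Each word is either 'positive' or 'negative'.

Answer: positive negative negative positive positive

Derivation:
Gear 0 (driver): positive (depth 0)
  gear 1: meshes with gear 0 -> depth 1 -> negative (opposite of gear 0)
  gear 2: meshes with gear 1 -> depth 2 -> positive (opposite of gear 1)
  gear 3: meshes with gear 0 -> depth 1 -> negative (opposite of gear 0)
  gear 4: meshes with gear 1 -> depth 2 -> positive (opposite of gear 1)
  gear 5: meshes with gear 1 -> depth 2 -> positive (opposite of gear 1)
Queried indices 0, 1, 3, 4, 5 -> positive, negative, negative, positive, positive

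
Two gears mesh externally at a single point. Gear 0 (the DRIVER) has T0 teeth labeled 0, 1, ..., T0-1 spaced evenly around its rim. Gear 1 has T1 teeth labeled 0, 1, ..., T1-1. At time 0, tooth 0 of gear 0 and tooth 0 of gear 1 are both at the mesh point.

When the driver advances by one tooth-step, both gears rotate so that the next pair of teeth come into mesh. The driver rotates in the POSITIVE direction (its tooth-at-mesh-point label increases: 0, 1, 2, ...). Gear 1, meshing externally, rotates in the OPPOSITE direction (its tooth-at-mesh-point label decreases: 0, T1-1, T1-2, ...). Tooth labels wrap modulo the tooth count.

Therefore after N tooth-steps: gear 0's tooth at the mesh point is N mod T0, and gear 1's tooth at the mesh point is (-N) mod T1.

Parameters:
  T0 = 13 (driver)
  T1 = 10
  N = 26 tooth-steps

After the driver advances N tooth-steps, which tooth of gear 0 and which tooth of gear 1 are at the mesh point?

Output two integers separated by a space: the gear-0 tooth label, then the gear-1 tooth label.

Answer: 0 4

Derivation:
Gear 0 (driver, T0=13): tooth at mesh = N mod T0
  26 = 2 * 13 + 0, so 26 mod 13 = 0
  gear 0 tooth = 0
Gear 1 (driven, T1=10): tooth at mesh = (-N) mod T1
  26 = 2 * 10 + 6, so 26 mod 10 = 6
  (-26) mod 10 = (-6) mod 10 = 10 - 6 = 4
Mesh after 26 steps: gear-0 tooth 0 meets gear-1 tooth 4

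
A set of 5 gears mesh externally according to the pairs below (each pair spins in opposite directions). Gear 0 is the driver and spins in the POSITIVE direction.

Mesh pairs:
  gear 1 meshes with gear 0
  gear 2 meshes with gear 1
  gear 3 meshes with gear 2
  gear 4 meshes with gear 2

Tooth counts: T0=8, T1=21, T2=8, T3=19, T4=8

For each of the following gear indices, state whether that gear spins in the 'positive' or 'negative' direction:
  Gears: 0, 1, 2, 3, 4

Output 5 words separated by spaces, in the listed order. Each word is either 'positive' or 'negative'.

Answer: positive negative positive negative negative

Derivation:
Gear 0 (driver): positive (depth 0)
  gear 1: meshes with gear 0 -> depth 1 -> negative (opposite of gear 0)
  gear 2: meshes with gear 1 -> depth 2 -> positive (opposite of gear 1)
  gear 3: meshes with gear 2 -> depth 3 -> negative (opposite of gear 2)
  gear 4: meshes with gear 2 -> depth 3 -> negative (opposite of gear 2)
Queried indices 0, 1, 2, 3, 4 -> positive, negative, positive, negative, negative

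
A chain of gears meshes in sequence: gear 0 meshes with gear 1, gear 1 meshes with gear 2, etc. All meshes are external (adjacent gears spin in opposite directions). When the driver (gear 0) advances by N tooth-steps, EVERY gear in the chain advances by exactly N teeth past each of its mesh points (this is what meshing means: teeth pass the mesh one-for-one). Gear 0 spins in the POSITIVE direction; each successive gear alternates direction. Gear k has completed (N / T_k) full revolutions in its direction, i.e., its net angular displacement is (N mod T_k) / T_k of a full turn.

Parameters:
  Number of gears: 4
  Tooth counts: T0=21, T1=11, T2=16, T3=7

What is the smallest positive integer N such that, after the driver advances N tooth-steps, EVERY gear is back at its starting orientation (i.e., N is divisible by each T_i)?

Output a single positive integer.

Gear k returns to start when N is a multiple of T_k.
All gears at start simultaneously when N is a common multiple of [21, 11, 16, 7]; the smallest such N is lcm(21, 11, 16, 7).
Start: lcm = T0 = 21
Fold in T1=11: gcd(21, 11) = 1; lcm(21, 11) = 21 * 11 / 1 = 231 / 1 = 231
Fold in T2=16: gcd(231, 16) = 1; lcm(231, 16) = 231 * 16 / 1 = 3696 / 1 = 3696
Fold in T3=7: gcd(3696, 7) = 7; lcm(3696, 7) = 3696 * 7 / 7 = 25872 / 7 = 3696
Full cycle length = 3696

Answer: 3696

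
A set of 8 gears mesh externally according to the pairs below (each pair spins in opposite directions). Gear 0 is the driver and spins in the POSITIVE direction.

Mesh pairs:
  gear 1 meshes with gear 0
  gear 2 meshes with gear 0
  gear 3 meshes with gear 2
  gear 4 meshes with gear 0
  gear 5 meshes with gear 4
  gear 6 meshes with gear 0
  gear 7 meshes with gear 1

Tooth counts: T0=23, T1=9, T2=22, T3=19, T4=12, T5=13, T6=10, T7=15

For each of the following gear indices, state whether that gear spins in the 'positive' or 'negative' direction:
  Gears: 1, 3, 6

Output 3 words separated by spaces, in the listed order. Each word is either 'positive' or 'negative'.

Gear 0 (driver): positive (depth 0)
  gear 1: meshes with gear 0 -> depth 1 -> negative (opposite of gear 0)
  gear 2: meshes with gear 0 -> depth 1 -> negative (opposite of gear 0)
  gear 3: meshes with gear 2 -> depth 2 -> positive (opposite of gear 2)
  gear 4: meshes with gear 0 -> depth 1 -> negative (opposite of gear 0)
  gear 5: meshes with gear 4 -> depth 2 -> positive (opposite of gear 4)
  gear 6: meshes with gear 0 -> depth 1 -> negative (opposite of gear 0)
  gear 7: meshes with gear 1 -> depth 2 -> positive (opposite of gear 1)
Queried indices 1, 3, 6 -> negative, positive, negative

Answer: negative positive negative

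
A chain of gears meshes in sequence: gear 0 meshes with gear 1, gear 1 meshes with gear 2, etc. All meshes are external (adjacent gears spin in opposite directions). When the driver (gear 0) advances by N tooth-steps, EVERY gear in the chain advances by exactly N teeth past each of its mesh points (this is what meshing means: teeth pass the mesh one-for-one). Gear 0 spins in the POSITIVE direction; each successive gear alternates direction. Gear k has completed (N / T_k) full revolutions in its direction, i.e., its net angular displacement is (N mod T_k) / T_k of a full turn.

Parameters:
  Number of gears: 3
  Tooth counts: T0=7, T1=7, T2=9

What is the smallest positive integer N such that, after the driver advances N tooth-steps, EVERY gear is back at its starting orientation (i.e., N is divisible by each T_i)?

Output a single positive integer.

Gear k returns to start when N is a multiple of T_k.
All gears at start simultaneously when N is a common multiple of [7, 7, 9]; the smallest such N is lcm(7, 7, 9).
Start: lcm = T0 = 7
Fold in T1=7: gcd(7, 7) = 7; lcm(7, 7) = 7 * 7 / 7 = 49 / 7 = 7
Fold in T2=9: gcd(7, 9) = 1; lcm(7, 9) = 7 * 9 / 1 = 63 / 1 = 63
Full cycle length = 63

Answer: 63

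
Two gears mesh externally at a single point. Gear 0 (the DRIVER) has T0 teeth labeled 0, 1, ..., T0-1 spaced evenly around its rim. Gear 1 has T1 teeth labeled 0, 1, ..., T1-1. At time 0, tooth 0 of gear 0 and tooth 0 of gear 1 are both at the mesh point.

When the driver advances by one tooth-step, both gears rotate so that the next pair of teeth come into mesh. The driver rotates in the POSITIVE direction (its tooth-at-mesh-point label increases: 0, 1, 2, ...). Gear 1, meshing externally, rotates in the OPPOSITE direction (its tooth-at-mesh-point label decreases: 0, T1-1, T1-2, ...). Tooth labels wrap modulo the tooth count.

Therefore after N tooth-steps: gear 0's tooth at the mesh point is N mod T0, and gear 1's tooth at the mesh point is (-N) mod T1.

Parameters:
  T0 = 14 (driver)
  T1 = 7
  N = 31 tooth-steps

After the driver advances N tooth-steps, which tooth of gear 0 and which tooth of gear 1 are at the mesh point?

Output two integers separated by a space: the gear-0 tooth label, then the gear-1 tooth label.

Gear 0 (driver, T0=14): tooth at mesh = N mod T0
  31 = 2 * 14 + 3, so 31 mod 14 = 3
  gear 0 tooth = 3
Gear 1 (driven, T1=7): tooth at mesh = (-N) mod T1
  31 = 4 * 7 + 3, so 31 mod 7 = 3
  (-31) mod 7 = (-3) mod 7 = 7 - 3 = 4
Mesh after 31 steps: gear-0 tooth 3 meets gear-1 tooth 4

Answer: 3 4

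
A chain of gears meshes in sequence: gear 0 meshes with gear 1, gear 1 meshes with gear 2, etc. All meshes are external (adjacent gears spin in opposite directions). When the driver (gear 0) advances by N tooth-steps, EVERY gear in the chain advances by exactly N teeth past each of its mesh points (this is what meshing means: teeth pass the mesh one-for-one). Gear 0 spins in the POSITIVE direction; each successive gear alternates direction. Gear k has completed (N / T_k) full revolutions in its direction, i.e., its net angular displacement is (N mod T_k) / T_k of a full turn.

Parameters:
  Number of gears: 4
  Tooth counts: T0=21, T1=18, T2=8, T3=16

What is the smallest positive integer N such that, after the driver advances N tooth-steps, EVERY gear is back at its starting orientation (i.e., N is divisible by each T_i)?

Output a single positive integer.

Answer: 1008

Derivation:
Gear k returns to start when N is a multiple of T_k.
All gears at start simultaneously when N is a common multiple of [21, 18, 8, 16]; the smallest such N is lcm(21, 18, 8, 16).
Start: lcm = T0 = 21
Fold in T1=18: gcd(21, 18) = 3; lcm(21, 18) = 21 * 18 / 3 = 378 / 3 = 126
Fold in T2=8: gcd(126, 8) = 2; lcm(126, 8) = 126 * 8 / 2 = 1008 / 2 = 504
Fold in T3=16: gcd(504, 16) = 8; lcm(504, 16) = 504 * 16 / 8 = 8064 / 8 = 1008
Full cycle length = 1008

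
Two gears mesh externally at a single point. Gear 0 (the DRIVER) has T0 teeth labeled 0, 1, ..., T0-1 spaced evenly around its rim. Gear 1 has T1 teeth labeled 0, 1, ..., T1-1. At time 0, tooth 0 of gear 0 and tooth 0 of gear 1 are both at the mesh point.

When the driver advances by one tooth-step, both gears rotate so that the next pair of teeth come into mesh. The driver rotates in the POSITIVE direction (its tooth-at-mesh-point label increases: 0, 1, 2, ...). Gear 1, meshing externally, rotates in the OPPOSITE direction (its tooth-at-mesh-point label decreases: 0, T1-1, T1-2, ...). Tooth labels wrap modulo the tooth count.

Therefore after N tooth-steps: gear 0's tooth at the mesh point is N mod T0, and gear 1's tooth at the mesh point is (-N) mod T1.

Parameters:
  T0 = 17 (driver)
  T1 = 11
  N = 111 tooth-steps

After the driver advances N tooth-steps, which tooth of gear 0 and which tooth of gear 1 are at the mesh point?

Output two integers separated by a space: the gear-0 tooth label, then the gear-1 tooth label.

Answer: 9 10

Derivation:
Gear 0 (driver, T0=17): tooth at mesh = N mod T0
  111 = 6 * 17 + 9, so 111 mod 17 = 9
  gear 0 tooth = 9
Gear 1 (driven, T1=11): tooth at mesh = (-N) mod T1
  111 = 10 * 11 + 1, so 111 mod 11 = 1
  (-111) mod 11 = (-1) mod 11 = 11 - 1 = 10
Mesh after 111 steps: gear-0 tooth 9 meets gear-1 tooth 10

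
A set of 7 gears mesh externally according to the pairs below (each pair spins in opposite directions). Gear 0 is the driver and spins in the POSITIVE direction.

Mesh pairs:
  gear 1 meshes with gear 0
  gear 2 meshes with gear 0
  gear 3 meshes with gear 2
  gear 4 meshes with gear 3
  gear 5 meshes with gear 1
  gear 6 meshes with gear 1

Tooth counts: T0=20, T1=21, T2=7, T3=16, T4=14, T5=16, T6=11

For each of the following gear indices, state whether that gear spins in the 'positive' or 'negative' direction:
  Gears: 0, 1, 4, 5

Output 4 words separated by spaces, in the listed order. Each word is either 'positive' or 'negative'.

Answer: positive negative negative positive

Derivation:
Gear 0 (driver): positive (depth 0)
  gear 1: meshes with gear 0 -> depth 1 -> negative (opposite of gear 0)
  gear 2: meshes with gear 0 -> depth 1 -> negative (opposite of gear 0)
  gear 3: meshes with gear 2 -> depth 2 -> positive (opposite of gear 2)
  gear 4: meshes with gear 3 -> depth 3 -> negative (opposite of gear 3)
  gear 5: meshes with gear 1 -> depth 2 -> positive (opposite of gear 1)
  gear 6: meshes with gear 1 -> depth 2 -> positive (opposite of gear 1)
Queried indices 0, 1, 4, 5 -> positive, negative, negative, positive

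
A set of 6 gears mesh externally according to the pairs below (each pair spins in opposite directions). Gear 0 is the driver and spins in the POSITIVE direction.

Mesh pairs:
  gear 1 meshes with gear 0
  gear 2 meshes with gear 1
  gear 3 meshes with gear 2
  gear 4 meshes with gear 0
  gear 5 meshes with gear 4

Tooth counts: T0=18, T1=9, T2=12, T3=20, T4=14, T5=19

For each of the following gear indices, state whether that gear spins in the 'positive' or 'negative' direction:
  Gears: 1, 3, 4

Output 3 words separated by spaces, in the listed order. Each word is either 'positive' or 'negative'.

Answer: negative negative negative

Derivation:
Gear 0 (driver): positive (depth 0)
  gear 1: meshes with gear 0 -> depth 1 -> negative (opposite of gear 0)
  gear 2: meshes with gear 1 -> depth 2 -> positive (opposite of gear 1)
  gear 3: meshes with gear 2 -> depth 3 -> negative (opposite of gear 2)
  gear 4: meshes with gear 0 -> depth 1 -> negative (opposite of gear 0)
  gear 5: meshes with gear 4 -> depth 2 -> positive (opposite of gear 4)
Queried indices 1, 3, 4 -> negative, negative, negative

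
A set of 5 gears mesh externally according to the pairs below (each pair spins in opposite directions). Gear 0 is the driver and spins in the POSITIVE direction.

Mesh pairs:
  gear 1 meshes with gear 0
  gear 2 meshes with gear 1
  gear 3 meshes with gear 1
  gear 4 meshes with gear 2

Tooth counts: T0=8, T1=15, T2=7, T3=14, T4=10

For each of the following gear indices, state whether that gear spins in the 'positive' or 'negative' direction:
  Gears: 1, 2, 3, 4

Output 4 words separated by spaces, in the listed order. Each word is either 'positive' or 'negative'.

Answer: negative positive positive negative

Derivation:
Gear 0 (driver): positive (depth 0)
  gear 1: meshes with gear 0 -> depth 1 -> negative (opposite of gear 0)
  gear 2: meshes with gear 1 -> depth 2 -> positive (opposite of gear 1)
  gear 3: meshes with gear 1 -> depth 2 -> positive (opposite of gear 1)
  gear 4: meshes with gear 2 -> depth 3 -> negative (opposite of gear 2)
Queried indices 1, 2, 3, 4 -> negative, positive, positive, negative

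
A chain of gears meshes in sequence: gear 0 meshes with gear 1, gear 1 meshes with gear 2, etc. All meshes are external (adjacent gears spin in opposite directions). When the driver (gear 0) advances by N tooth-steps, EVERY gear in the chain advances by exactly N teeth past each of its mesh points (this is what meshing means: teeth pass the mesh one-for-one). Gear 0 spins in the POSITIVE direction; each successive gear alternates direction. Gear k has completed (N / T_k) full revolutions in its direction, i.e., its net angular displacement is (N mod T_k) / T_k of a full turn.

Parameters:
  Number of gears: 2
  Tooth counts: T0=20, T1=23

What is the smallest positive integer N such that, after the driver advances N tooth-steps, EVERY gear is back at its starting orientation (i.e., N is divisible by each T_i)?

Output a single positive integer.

Gear k returns to start when N is a multiple of T_k.
All gears at start simultaneously when N is a common multiple of [20, 23]; the smallest such N is lcm(20, 23).
Start: lcm = T0 = 20
Fold in T1=23: gcd(20, 23) = 1; lcm(20, 23) = 20 * 23 / 1 = 460 / 1 = 460
Full cycle length = 460

Answer: 460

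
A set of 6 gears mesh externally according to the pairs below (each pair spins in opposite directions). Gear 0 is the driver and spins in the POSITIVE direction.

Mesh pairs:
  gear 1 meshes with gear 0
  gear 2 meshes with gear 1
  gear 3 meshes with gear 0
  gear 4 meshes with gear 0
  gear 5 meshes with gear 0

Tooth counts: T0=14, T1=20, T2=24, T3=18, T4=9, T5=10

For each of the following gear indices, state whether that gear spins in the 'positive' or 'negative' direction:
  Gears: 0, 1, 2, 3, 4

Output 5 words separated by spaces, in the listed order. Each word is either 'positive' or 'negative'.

Gear 0 (driver): positive (depth 0)
  gear 1: meshes with gear 0 -> depth 1 -> negative (opposite of gear 0)
  gear 2: meshes with gear 1 -> depth 2 -> positive (opposite of gear 1)
  gear 3: meshes with gear 0 -> depth 1 -> negative (opposite of gear 0)
  gear 4: meshes with gear 0 -> depth 1 -> negative (opposite of gear 0)
  gear 5: meshes with gear 0 -> depth 1 -> negative (opposite of gear 0)
Queried indices 0, 1, 2, 3, 4 -> positive, negative, positive, negative, negative

Answer: positive negative positive negative negative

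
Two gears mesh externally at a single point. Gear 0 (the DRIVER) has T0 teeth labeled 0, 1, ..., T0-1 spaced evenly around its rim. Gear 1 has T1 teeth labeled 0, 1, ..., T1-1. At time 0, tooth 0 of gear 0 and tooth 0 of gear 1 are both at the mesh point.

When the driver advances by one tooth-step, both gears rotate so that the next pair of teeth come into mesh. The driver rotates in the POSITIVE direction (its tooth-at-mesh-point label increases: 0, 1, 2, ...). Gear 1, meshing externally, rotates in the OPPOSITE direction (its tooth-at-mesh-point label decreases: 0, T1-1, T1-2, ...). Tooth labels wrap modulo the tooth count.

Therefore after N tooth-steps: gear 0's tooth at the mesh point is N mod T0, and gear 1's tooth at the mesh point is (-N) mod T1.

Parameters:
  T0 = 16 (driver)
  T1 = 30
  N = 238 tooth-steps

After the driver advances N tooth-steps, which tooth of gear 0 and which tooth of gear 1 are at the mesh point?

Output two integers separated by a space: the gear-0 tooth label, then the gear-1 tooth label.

Answer: 14 2

Derivation:
Gear 0 (driver, T0=16): tooth at mesh = N mod T0
  238 = 14 * 16 + 14, so 238 mod 16 = 14
  gear 0 tooth = 14
Gear 1 (driven, T1=30): tooth at mesh = (-N) mod T1
  238 = 7 * 30 + 28, so 238 mod 30 = 28
  (-238) mod 30 = (-28) mod 30 = 30 - 28 = 2
Mesh after 238 steps: gear-0 tooth 14 meets gear-1 tooth 2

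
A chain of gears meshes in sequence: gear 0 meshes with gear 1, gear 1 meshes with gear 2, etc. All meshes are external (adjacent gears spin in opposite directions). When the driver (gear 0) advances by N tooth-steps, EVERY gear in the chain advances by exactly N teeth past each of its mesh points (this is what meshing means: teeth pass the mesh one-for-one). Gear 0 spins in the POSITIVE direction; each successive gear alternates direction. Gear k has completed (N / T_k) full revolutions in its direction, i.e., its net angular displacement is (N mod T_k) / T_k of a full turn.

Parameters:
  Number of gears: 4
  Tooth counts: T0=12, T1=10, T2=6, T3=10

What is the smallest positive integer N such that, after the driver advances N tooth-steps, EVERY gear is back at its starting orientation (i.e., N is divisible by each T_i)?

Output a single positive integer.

Answer: 60

Derivation:
Gear k returns to start when N is a multiple of T_k.
All gears at start simultaneously when N is a common multiple of [12, 10, 6, 10]; the smallest such N is lcm(12, 10, 6, 10).
Start: lcm = T0 = 12
Fold in T1=10: gcd(12, 10) = 2; lcm(12, 10) = 12 * 10 / 2 = 120 / 2 = 60
Fold in T2=6: gcd(60, 6) = 6; lcm(60, 6) = 60 * 6 / 6 = 360 / 6 = 60
Fold in T3=10: gcd(60, 10) = 10; lcm(60, 10) = 60 * 10 / 10 = 600 / 10 = 60
Full cycle length = 60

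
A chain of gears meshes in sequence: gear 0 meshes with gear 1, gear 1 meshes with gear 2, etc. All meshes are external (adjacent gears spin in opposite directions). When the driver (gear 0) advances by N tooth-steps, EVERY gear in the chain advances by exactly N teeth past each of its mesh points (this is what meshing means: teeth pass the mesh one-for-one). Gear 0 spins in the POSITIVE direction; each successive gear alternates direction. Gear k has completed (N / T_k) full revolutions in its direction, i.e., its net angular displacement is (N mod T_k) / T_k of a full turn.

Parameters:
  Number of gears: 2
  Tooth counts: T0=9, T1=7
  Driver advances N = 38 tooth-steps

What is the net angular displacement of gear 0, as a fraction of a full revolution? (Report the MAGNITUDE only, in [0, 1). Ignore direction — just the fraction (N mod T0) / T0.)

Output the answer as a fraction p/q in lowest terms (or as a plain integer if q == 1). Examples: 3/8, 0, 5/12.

Chain of 2 gears, tooth counts: [9, 7]
  gear 0: T0=9, direction=positive, advance = 38 mod 9 = 2 teeth = 2/9 turn
  gear 1: T1=7, direction=negative, advance = 38 mod 7 = 3 teeth = 3/7 turn
Gear 0: 38 mod 9 = 2
Fraction = 2 / 9 = 2/9 (gcd(2,9)=1) = 2/9

Answer: 2/9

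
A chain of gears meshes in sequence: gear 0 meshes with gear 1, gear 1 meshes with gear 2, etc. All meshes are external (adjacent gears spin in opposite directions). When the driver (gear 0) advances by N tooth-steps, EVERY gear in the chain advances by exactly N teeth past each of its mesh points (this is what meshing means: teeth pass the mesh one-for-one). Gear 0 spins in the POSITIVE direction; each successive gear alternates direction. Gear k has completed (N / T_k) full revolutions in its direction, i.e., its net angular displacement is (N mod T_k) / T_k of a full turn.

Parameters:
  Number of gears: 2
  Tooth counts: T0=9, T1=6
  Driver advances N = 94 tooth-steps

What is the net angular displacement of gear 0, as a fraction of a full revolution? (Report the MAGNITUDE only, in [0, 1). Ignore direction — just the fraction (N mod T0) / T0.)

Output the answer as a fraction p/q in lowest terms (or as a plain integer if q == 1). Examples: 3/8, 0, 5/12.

Answer: 4/9

Derivation:
Chain of 2 gears, tooth counts: [9, 6]
  gear 0: T0=9, direction=positive, advance = 94 mod 9 = 4 teeth = 4/9 turn
  gear 1: T1=6, direction=negative, advance = 94 mod 6 = 4 teeth = 4/6 turn
Gear 0: 94 mod 9 = 4
Fraction = 4 / 9 = 4/9 (gcd(4,9)=1) = 4/9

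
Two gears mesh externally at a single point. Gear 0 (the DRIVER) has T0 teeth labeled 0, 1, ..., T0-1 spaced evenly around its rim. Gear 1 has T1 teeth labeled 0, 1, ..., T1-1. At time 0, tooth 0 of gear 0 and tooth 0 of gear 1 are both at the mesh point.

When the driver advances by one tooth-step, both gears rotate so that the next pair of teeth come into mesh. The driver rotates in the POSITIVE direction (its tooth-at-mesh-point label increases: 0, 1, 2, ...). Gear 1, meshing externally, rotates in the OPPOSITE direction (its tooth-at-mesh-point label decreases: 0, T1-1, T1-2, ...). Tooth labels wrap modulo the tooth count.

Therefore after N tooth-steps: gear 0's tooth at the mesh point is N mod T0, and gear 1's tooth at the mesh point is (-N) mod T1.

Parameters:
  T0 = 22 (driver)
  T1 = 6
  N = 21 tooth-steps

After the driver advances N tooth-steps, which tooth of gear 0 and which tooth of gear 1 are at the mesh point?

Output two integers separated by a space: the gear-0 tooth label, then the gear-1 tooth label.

Gear 0 (driver, T0=22): tooth at mesh = N mod T0
  21 = 0 * 22 + 21, so 21 mod 22 = 21
  gear 0 tooth = 21
Gear 1 (driven, T1=6): tooth at mesh = (-N) mod T1
  21 = 3 * 6 + 3, so 21 mod 6 = 3
  (-21) mod 6 = (-3) mod 6 = 6 - 3 = 3
Mesh after 21 steps: gear-0 tooth 21 meets gear-1 tooth 3

Answer: 21 3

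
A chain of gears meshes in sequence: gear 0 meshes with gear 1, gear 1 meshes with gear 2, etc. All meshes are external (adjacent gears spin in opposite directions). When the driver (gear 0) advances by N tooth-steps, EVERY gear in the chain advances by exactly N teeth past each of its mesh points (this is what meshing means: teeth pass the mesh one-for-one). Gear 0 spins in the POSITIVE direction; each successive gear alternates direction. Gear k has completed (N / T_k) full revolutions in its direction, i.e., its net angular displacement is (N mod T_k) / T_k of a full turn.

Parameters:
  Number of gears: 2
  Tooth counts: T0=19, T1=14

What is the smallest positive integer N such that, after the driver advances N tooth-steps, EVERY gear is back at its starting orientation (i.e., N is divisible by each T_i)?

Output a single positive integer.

Answer: 266

Derivation:
Gear k returns to start when N is a multiple of T_k.
All gears at start simultaneously when N is a common multiple of [19, 14]; the smallest such N is lcm(19, 14).
Start: lcm = T0 = 19
Fold in T1=14: gcd(19, 14) = 1; lcm(19, 14) = 19 * 14 / 1 = 266 / 1 = 266
Full cycle length = 266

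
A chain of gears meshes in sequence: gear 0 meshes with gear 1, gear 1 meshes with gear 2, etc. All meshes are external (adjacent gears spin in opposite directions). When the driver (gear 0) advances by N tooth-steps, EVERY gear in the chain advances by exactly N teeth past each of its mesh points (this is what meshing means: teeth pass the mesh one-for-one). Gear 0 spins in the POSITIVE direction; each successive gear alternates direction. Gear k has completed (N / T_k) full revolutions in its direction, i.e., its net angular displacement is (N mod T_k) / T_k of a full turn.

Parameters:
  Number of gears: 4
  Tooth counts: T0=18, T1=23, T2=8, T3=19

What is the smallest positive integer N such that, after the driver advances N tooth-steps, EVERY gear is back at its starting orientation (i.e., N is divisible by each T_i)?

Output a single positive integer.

Gear k returns to start when N is a multiple of T_k.
All gears at start simultaneously when N is a common multiple of [18, 23, 8, 19]; the smallest such N is lcm(18, 23, 8, 19).
Start: lcm = T0 = 18
Fold in T1=23: gcd(18, 23) = 1; lcm(18, 23) = 18 * 23 / 1 = 414 / 1 = 414
Fold in T2=8: gcd(414, 8) = 2; lcm(414, 8) = 414 * 8 / 2 = 3312 / 2 = 1656
Fold in T3=19: gcd(1656, 19) = 1; lcm(1656, 19) = 1656 * 19 / 1 = 31464 / 1 = 31464
Full cycle length = 31464

Answer: 31464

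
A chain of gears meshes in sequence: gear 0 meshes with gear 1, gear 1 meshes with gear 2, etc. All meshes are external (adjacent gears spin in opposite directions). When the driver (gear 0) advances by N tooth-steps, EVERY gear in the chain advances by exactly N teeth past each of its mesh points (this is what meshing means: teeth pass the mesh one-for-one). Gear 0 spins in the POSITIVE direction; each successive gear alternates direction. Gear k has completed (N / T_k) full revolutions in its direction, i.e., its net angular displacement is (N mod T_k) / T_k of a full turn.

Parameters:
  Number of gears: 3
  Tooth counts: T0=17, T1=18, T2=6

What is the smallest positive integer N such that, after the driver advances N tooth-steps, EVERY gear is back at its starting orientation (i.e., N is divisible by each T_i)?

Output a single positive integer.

Gear k returns to start when N is a multiple of T_k.
All gears at start simultaneously when N is a common multiple of [17, 18, 6]; the smallest such N is lcm(17, 18, 6).
Start: lcm = T0 = 17
Fold in T1=18: gcd(17, 18) = 1; lcm(17, 18) = 17 * 18 / 1 = 306 / 1 = 306
Fold in T2=6: gcd(306, 6) = 6; lcm(306, 6) = 306 * 6 / 6 = 1836 / 6 = 306
Full cycle length = 306

Answer: 306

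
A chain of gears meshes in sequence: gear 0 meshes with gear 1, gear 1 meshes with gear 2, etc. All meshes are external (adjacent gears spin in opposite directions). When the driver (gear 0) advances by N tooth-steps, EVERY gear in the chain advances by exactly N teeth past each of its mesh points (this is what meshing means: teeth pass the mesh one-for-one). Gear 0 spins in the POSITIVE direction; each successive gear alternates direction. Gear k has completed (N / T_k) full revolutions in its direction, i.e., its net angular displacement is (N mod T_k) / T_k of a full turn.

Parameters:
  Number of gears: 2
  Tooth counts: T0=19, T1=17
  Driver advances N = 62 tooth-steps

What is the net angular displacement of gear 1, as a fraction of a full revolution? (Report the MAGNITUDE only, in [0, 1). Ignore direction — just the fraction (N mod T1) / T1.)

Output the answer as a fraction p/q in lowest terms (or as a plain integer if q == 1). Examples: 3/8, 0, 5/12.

Chain of 2 gears, tooth counts: [19, 17]
  gear 0: T0=19, direction=positive, advance = 62 mod 19 = 5 teeth = 5/19 turn
  gear 1: T1=17, direction=negative, advance = 62 mod 17 = 11 teeth = 11/17 turn
Gear 1: 62 mod 17 = 11
Fraction = 11 / 17 = 11/17 (gcd(11,17)=1) = 11/17

Answer: 11/17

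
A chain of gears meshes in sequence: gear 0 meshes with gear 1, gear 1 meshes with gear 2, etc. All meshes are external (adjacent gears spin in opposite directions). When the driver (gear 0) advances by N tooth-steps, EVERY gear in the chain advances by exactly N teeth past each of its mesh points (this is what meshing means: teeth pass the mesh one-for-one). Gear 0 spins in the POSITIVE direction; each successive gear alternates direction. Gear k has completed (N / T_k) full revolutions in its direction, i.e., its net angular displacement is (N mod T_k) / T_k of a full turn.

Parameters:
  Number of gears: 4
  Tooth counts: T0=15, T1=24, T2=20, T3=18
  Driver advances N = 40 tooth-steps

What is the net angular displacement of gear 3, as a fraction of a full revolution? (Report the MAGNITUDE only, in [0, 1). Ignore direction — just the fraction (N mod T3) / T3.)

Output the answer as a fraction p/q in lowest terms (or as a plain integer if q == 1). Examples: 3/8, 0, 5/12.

Chain of 4 gears, tooth counts: [15, 24, 20, 18]
  gear 0: T0=15, direction=positive, advance = 40 mod 15 = 10 teeth = 10/15 turn
  gear 1: T1=24, direction=negative, advance = 40 mod 24 = 16 teeth = 16/24 turn
  gear 2: T2=20, direction=positive, advance = 40 mod 20 = 0 teeth = 0/20 turn
  gear 3: T3=18, direction=negative, advance = 40 mod 18 = 4 teeth = 4/18 turn
Gear 3: 40 mod 18 = 4
Fraction = 4 / 18 = 2/9 (gcd(4,18)=2) = 2/9

Answer: 2/9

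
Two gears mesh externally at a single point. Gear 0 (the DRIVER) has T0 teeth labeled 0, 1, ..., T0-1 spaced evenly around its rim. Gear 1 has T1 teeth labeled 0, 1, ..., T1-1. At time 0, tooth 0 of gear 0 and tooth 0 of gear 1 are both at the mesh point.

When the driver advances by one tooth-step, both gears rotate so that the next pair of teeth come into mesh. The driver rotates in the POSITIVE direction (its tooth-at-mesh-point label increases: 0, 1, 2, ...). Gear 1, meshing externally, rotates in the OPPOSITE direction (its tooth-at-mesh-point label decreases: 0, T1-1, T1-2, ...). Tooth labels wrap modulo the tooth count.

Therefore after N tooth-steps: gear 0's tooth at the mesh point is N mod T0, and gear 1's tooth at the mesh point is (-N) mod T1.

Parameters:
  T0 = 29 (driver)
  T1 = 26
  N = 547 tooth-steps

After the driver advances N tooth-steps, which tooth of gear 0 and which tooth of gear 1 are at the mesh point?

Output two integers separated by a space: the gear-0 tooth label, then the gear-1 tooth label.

Answer: 25 25

Derivation:
Gear 0 (driver, T0=29): tooth at mesh = N mod T0
  547 = 18 * 29 + 25, so 547 mod 29 = 25
  gear 0 tooth = 25
Gear 1 (driven, T1=26): tooth at mesh = (-N) mod T1
  547 = 21 * 26 + 1, so 547 mod 26 = 1
  (-547) mod 26 = (-1) mod 26 = 26 - 1 = 25
Mesh after 547 steps: gear-0 tooth 25 meets gear-1 tooth 25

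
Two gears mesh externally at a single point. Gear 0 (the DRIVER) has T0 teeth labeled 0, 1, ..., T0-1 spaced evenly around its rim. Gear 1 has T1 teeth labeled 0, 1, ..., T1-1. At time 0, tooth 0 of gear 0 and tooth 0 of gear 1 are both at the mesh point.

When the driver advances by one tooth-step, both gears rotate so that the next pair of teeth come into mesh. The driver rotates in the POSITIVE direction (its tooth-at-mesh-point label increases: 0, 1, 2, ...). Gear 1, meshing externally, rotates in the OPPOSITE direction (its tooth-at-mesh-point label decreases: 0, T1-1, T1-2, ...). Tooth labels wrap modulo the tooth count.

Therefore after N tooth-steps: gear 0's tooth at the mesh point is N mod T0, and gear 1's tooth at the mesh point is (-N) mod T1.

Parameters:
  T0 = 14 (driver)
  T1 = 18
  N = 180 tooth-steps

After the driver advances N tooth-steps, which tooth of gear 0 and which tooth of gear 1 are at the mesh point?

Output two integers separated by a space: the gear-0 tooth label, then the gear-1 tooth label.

Answer: 12 0

Derivation:
Gear 0 (driver, T0=14): tooth at mesh = N mod T0
  180 = 12 * 14 + 12, so 180 mod 14 = 12
  gear 0 tooth = 12
Gear 1 (driven, T1=18): tooth at mesh = (-N) mod T1
  180 = 10 * 18 + 0, so 180 mod 18 = 0
  (-180) mod 18 = 0
Mesh after 180 steps: gear-0 tooth 12 meets gear-1 tooth 0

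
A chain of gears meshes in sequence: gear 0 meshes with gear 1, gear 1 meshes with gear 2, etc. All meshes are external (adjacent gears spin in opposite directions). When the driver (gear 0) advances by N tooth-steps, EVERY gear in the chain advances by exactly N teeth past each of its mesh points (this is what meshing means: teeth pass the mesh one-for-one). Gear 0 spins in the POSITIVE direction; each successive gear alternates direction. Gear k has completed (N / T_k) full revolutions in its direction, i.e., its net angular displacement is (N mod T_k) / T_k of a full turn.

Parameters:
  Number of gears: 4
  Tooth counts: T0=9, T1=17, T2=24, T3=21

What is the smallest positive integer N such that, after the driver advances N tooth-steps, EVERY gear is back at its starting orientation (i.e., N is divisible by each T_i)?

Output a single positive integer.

Answer: 8568

Derivation:
Gear k returns to start when N is a multiple of T_k.
All gears at start simultaneously when N is a common multiple of [9, 17, 24, 21]; the smallest such N is lcm(9, 17, 24, 21).
Start: lcm = T0 = 9
Fold in T1=17: gcd(9, 17) = 1; lcm(9, 17) = 9 * 17 / 1 = 153 / 1 = 153
Fold in T2=24: gcd(153, 24) = 3; lcm(153, 24) = 153 * 24 / 3 = 3672 / 3 = 1224
Fold in T3=21: gcd(1224, 21) = 3; lcm(1224, 21) = 1224 * 21 / 3 = 25704 / 3 = 8568
Full cycle length = 8568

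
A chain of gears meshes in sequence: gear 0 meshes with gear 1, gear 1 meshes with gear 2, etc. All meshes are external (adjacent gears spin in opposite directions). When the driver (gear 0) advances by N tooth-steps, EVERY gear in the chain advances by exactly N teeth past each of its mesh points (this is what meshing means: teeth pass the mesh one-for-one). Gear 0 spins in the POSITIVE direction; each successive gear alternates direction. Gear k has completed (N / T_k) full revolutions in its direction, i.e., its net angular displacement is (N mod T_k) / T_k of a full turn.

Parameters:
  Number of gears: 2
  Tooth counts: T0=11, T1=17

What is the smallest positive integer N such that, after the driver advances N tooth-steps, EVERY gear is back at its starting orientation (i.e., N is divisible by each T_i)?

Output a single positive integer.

Answer: 187

Derivation:
Gear k returns to start when N is a multiple of T_k.
All gears at start simultaneously when N is a common multiple of [11, 17]; the smallest such N is lcm(11, 17).
Start: lcm = T0 = 11
Fold in T1=17: gcd(11, 17) = 1; lcm(11, 17) = 11 * 17 / 1 = 187 / 1 = 187
Full cycle length = 187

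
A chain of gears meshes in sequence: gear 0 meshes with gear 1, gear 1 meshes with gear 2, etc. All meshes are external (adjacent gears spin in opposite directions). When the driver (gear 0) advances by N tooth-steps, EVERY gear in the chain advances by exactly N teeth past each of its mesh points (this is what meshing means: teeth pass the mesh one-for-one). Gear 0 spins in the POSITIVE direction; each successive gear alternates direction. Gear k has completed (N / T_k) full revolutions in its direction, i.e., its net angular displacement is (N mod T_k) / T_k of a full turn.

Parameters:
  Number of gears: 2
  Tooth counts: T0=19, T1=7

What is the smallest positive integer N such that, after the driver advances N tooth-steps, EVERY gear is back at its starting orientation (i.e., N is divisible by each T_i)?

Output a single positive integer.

Answer: 133

Derivation:
Gear k returns to start when N is a multiple of T_k.
All gears at start simultaneously when N is a common multiple of [19, 7]; the smallest such N is lcm(19, 7).
Start: lcm = T0 = 19
Fold in T1=7: gcd(19, 7) = 1; lcm(19, 7) = 19 * 7 / 1 = 133 / 1 = 133
Full cycle length = 133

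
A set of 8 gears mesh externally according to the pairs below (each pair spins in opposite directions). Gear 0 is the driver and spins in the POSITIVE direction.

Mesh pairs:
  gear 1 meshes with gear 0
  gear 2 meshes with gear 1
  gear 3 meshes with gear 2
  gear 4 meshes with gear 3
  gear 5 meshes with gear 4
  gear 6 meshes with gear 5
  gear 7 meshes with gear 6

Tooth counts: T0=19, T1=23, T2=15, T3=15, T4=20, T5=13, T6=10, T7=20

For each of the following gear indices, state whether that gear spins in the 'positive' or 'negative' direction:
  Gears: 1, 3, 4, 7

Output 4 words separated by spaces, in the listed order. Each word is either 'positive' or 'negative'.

Gear 0 (driver): positive (depth 0)
  gear 1: meshes with gear 0 -> depth 1 -> negative (opposite of gear 0)
  gear 2: meshes with gear 1 -> depth 2 -> positive (opposite of gear 1)
  gear 3: meshes with gear 2 -> depth 3 -> negative (opposite of gear 2)
  gear 4: meshes with gear 3 -> depth 4 -> positive (opposite of gear 3)
  gear 5: meshes with gear 4 -> depth 5 -> negative (opposite of gear 4)
  gear 6: meshes with gear 5 -> depth 6 -> positive (opposite of gear 5)
  gear 7: meshes with gear 6 -> depth 7 -> negative (opposite of gear 6)
Queried indices 1, 3, 4, 7 -> negative, negative, positive, negative

Answer: negative negative positive negative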